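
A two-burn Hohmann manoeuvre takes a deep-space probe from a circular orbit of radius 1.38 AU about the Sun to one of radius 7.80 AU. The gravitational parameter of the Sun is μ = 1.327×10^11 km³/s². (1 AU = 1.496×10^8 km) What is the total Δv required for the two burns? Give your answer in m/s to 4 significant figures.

Δv = 12510 m/s

In km: r₁ = 1.38 × 1.496×10^8 = 2.06448×10^8 km; r₂ = 7.80 × 1.496×10^8 = 1.16688×10^9 km.
Semi-major axis of the transfer orbit: a_t = (2.06448×10^8 + 1.16688×10^9)/2 = 6.86664×10^8 km.
Circular speed at r₁: v₁ = √(μ/r₁) = √(1.327×10^11/2.06448×10^8) = 25.353 km/s.
On the transfer ellipse at r₁, v² = μ(2/r − 1/a) gives v_p = √[μ(2/r₁ − 1/a_t)] = 33.050 km/s.
First burn Δv₁ = |v_p − v₁| = 7.697 km/s.
Circular speed at r₂: v₂ = √(μ/r₂) = 10.664 km/s.
Transfer-orbit speed at r₂: v_a = √[μ(2/r₂ − 1/a_t)] = 5.8473 km/s.
Second burn Δv₂ = |v₂ − v_a| = 4.817 km/s.
Δv = Δv₁ + Δv₂ = 7.697 + 4.817 = 12.51 km/s.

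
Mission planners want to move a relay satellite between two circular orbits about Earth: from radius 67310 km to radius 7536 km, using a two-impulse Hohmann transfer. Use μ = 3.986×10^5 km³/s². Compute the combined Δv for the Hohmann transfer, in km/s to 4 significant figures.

The Hohmann ellipse has a_t = (r₁ + r₂)/2 = 37423 km.
At r₁ the circular-orbit speed is v₁ = √(μ/r₁) = 2.433 km/s.
Transfer-orbit speed at r₁ (vis-viva): v_a = √[μ(2/r₁ − 1/a_t)] = 1.092 km/s.
First burn Δv₁ = |v_a − v₁| = 1.341 km/s.
Circular speed at r₂: v₂ = √(μ/r₂) = 7.273 km/s.
Transfer-orbit speed at r₂: v_p = √[μ(2/r₂ − 1/a_t)] = 9.754 km/s.
Second burn Δv₂ = |v₂ − v_p| = 2.481 km/s.
Δv = Δv₁ + Δv₂ = 1.341 + 2.481 = 3.822 km/s.

Δv = 3.822 km/s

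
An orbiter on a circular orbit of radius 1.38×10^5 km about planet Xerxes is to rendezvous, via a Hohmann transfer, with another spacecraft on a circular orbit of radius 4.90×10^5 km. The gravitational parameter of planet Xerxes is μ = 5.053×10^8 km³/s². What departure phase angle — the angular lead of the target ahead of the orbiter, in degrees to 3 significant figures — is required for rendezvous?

Transfer-ellipse semi-major axis a_t = (r₁ + r₂)/2 = (1.380×10^5 + 4.900×10^5)/2 = 3.140×10^5 km.
Transfer time t = π√(a_t³/μ) = 24590 s.
Target angular speed ω₂ = √(μ/r₂³) = 6.554×10^-5 rad/s.
Angle swept by the target during transfer: ω₂·t = 1.6116 rad = 92.34°.
The orbiter traverses 180° on the transfer ellipse, so the target must lead by 180° − 92.34° = 87.7°.

φ = 87.7°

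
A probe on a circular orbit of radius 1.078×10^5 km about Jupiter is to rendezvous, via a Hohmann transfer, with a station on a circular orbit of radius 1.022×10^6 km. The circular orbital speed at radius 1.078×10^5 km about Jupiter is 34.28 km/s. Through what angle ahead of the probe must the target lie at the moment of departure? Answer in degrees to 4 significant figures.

φ = 106.0°

From the circular-orbit relation v² = μ/r at r = 1.078×10^5 km: μ = v²r = (34.28)² × 1.078×10^5 = 1.26678×10^8 km³/s².
The Hohmann ellipse has a_t = (r₁ + r₂)/2 = 5.649×10^5 km.
The half-period of the transfer ellipse is t = π√(a_t³/μ) = 1.1851×10^5 s.
The target's mean motion on its circular orbit is ω₂ = √(μ/r₂³) = 1.0894×10^-5 rad/s.
Angle swept by the target during transfer: ω₂·t = 1.291 rad = 73.97°.
Arrival is 180° from departure on the ellipse, so φ = 180° − 73.97° = 106.0°.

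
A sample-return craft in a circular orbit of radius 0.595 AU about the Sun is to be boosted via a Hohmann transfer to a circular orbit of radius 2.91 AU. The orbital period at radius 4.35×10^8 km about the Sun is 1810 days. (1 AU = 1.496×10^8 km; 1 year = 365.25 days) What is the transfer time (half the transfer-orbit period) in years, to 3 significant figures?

t = 1.16 years

From Kepler's third law T² = 4π²r³/μ at r = 4.35×10^8 km, T = 1810 days = 1810 × 86400 s = 1.56384×10^8 s: μ = 4π²r³/T² = 1.32875×10^11 km³/s².
In km: r₁ = 0.595 × 1.496×10^8 = 8.9012×10^7 km; r₂ = 2.91 × 1.496×10^8 = 4.35336×10^8 km.
Semi-major axis of the transfer orbit: a_t = (8.9012×10^7 + 4.35336×10^8)/2 = 2.62174×10^8 km.
Half the transfer-orbit period gives t = π√(a_t³/μ) = 3.659×10^7 s.
Converting: 3.659×10^7 s ÷ 3.15576×10^7 s/year (365.25 × 86400) = 1.16 years.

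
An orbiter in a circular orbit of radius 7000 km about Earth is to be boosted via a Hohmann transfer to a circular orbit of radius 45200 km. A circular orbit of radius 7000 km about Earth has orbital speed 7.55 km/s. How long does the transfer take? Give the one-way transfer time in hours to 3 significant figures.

From the circular-orbit relation v² = μ/r at r = 7000 km: μ = v²r = (7.55)² × 7000 = 3.99018×10^5 km³/s².
Semi-major axis of the transfer orbit: a_t = (7000 + 45200)/2 = 26100 km.
By Kepler's third law the transfer-orbit period is T = 2π√(a_t³/μ), so t = T/2 = 20971 s.
Converting: 20971 s ÷ 3600 s/hour = 5.83 hours.

t = 5.83 hours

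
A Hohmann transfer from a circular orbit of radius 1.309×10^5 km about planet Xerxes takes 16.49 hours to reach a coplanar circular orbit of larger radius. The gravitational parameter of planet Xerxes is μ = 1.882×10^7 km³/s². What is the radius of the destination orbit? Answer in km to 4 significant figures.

r₂ = 2.465×10^5 km

Transfer time t = 16.49 hours = 59364 s, and t = π√(a_t³/μ).
So a_t = (μ t²/π²)^(1/3) = (1.882×10^7 × (59364)² / π²)^(1/3) = 1.8871×10^5 km.
Since a_t = (r₁ + r₂)/2, r₂ = 2a_t − r₁ = 2×1.8871×10^5 − 1.309×10^5 = 2.4652×10^5 km.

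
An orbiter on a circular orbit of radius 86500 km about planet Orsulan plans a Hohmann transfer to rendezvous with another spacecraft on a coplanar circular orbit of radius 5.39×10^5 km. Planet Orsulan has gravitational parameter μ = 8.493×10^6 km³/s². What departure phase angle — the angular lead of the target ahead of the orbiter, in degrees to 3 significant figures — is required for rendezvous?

The Hohmann ellipse has a_t = (r₁ + r₂)/2 = 3.1275×10^5 km.
Transfer time t = π√(a_t³/μ) = 1.8855×10^5 s.
Target angular speed ω₂ = √(μ/r₂³) = 7.3646×10^-6 rad/s.
Angle swept by the target during transfer: ω₂·t = 1.3886 rad = 79.56°.
The orbiter traverses 180° on the transfer ellipse, so the target must lead by 180° − 79.56° = 100°.

φ = 100°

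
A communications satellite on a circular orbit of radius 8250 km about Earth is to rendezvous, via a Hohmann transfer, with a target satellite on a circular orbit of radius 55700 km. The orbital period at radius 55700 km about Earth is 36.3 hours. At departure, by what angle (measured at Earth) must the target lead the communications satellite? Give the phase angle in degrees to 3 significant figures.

From Kepler's third law T² = 4π²r³/μ at r = 55700 km, T = 36.3 hours = 36.3 × 3600 s = 1.3068×10^5 s: μ = 4π²r³/T² = 3.99491×10^5 km³/s².
The Hohmann ellipse has a_t = (r₁ + r₂)/2 = 31975 km.
The half-period of the transfer ellipse is t = π√(a_t³/μ) = 28420 s.
Target angular speed ω₂ = √(μ/r₂³) = 4.808×10^-5 rad/s.
Angle swept by the target during transfer: ω₂·t = 1.3664 rad = 78.29°.
Arrival is 180° from departure on the ellipse, so φ = 180° − 78.29° = 102°.

φ = 102°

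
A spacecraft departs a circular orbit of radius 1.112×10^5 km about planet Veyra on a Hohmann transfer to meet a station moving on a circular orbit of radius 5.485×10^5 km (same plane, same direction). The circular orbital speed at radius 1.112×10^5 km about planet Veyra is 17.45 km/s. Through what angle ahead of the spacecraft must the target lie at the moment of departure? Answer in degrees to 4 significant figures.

From the circular-orbit relation v² = μ/r at r = 1.112×10^5 km: μ = v²r = (17.45)² × 1.112×10^5 = 3.38607×10^7 km³/s².
Transfer-ellipse semi-major axis a_t = (r₁ + r₂)/2 = (1.112×10^5 + 5.485×10^5)/2 = 3.2985×10^5 km.
The half-period of the transfer ellipse is t = π√(a_t³/μ) = 1.023×10^5 s.
The target's mean motion on its circular orbit is ω₂ = √(μ/r₂³) = 1.432×10^-5 rad/s.
Angle swept by the target during transfer: ω₂·t = 1.465 rad = 83.94°.
Arrival is 180° from departure on the ellipse, so φ = 180° − 83.94° = 96.06°.

φ = 96.06°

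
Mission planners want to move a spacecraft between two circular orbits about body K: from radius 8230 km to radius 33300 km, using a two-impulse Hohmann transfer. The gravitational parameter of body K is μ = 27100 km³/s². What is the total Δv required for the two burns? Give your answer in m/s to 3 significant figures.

Transfer-ellipse semi-major axis a_t = (r₁ + r₂)/2 = (8230 + 33300)/2 = 20765 km.
Circular speed at r₁: v₁ = √(μ/r₁) = √(27100/8230) = 1.81462 km/s.
Transfer-orbit speed at r₁ (v² = μ(2/r − 1/a)): v_p = √[μ(2/r₁ − 1/a_t)] = 2.29795 km/s.
First burn Δv₁ = |v_p − v₁| = 0.4833 km/s.
At r₂, v₂ = √(μ/r₂) = 0.9021 km/s.
Transfer-orbit speed at r₂: v_a = √[μ(2/r₂ − 1/a_t)] = 0.5679 km/s.
Second burn Δv₂ = |v₂ − v_a| = 0.3342 km/s.
Δv = Δv₁ + Δv₂ = 0.4833 + 0.3342 = 0.8175 km/s.

Δv = 818 m/s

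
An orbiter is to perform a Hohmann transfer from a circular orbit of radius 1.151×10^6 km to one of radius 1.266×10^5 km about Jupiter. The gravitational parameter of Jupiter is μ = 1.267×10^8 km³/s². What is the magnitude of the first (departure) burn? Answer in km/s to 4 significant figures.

Δv₁ = 5.821 km/s

Semi-major axis of the transfer orbit: a_t = (1.151×10^6 + 1.266×10^5)/2 = 6.388×10^5 km.
Circular speed at r = 1.151×10^6 km: v_c = √(μ/r) = 10.492 km/s.
Vis-viva on the transfer ellipse at r = 1.151×10^6 km gives v_t = √[μ(2/r − 1/a_t)] = 4.6707 km/s.
Δv₁ = |v_t − v_c| = |4.6707 − 10.492| = 5.821 km/s.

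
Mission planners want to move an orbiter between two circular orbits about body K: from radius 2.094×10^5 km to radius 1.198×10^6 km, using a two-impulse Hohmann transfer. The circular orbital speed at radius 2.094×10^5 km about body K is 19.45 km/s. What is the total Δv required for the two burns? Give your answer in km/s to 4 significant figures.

From the circular-orbit relation v² = μ/r at r = 2.094×10^5 km: μ = v²r = (19.45)² × 2.094×10^5 = 7.92165×10^7 km³/s².
The Hohmann ellipse has a_t = (r₁ + r₂)/2 = 7.037×10^5 km.
At r₁ the circular-orbit speed is v₁ = √(μ/r₁) = 19.450 km/s.
Transfer-orbit speed at r₁ (vis-viva equation): v_p = √[μ(2/r₁ − 1/a_t)] = 25.378 km/s.
First burn Δv₁ = |v_p − v₁| = 5.928 km/s.
Circular speed at r₂: v₂ = √(μ/r₂) = 8.132 km/s.
Transfer-orbit speed at r₂: v_a = √[μ(2/r₂ − 1/a_t)] = 4.436 km/s.
Second burn Δv₂ = |v₂ − v_a| = 3.696 km/s.
Δv = Δv₁ + Δv₂ = 5.928 + 3.696 = 9.624 km/s.

Δv = 9.624 km/s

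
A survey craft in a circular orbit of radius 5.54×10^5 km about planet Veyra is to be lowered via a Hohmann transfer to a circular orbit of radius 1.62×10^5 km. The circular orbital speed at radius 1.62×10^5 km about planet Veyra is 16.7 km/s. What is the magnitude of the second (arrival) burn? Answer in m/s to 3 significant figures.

Δv₂ = 4070 m/s

From the circular-orbit relation v² = μ/r at r = 1.62×10^5 km: μ = v²r = (16.7)² × 1.62×10^5 = 4.51802×10^7 km³/s².
Transfer-ellipse semi-major axis a_t = (r₁ + r₂)/2 = (5.540×10^5 + 1.620×10^5)/2 = 3.580×10^5 km.
Circular speed at r = 1.620×10^5 km: v_c = √(μ/r) = 16.700 km/s.
Vis-viva on the transfer ellipse at r = 1.620×10^5 km gives v_t = √[μ(2/r − 1/a_t)] = 20.774 km/s.
Δv₂ = |v_t − v_c| = |20.774 − 16.700| = 4.074 km/s.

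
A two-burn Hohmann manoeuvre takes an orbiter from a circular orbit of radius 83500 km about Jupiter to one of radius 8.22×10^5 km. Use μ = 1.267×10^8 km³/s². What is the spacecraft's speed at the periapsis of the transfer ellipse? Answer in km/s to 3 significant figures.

v = 52.5 km/s

Semi-major axis of the transfer orbit: a_t = (83500 + 8.220×10^5)/2 = 4.5275×10^5 km.
The periapsis of the transfer ellipse is at r = 83500 km.
Applying v² = μ(2/r − 1/a_t): v = 52.49 km/s.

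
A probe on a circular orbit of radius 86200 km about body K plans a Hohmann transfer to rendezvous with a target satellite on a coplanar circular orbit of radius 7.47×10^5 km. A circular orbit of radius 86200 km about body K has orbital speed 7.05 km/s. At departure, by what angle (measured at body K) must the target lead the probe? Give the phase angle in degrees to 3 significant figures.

From the circular-orbit relation v² = μ/r at r = 86200 km: μ = v²r = (7.05)² × 86200 = 4.28436×10^6 km³/s².
The Hohmann ellipse has a_t = (r₁ + r₂)/2 = 4.166×10^5 km.
The half-period of the transfer ellipse is t = π√(a_t³/μ) = 4.081×10^5 s.
The target's mean motion on its circular orbit is ω₂ = √(μ/r₂³) = 3.206×10^-6 rad/s.
Angle swept by the target during transfer: ω₂·t = 1.3084 rad = 74.97°.
The probe traverses 180° on the transfer ellipse, so the target must lead by 180° − 74.97° = 105°.

φ = 105°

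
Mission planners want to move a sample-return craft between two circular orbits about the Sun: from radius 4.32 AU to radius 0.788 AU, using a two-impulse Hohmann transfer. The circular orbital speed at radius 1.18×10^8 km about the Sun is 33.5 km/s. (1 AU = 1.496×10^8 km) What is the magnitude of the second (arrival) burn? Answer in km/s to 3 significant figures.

Δv₂ = 10.1 km/s

From the circular-orbit relation v² = μ/r at r = 1.18×10^8 km: μ = v²r = (33.5)² × 1.18×10^8 = 1.32426×10^11 km³/s².
In km: r₁ = 4.32 × 1.496×10^8 = 6.46272×10^8 km; r₂ = 0.788 × 1.496×10^8 = 1.178848×10^8 km.
Semi-major axis of the transfer orbit: a_t = (6.46272×10^8 + 1.178848×10^8)/2 = 3.820784×10^8 km.
Circular speed at r = 1.178848×10^8 km: v_c = √(μ/r) = 33.52 km/s.
Transfer-orbit speed at the same r (vis-viva, a = a_t): v_t = √[μ(2/r − 1/a_t)] = 43.59 km/s.
Δv₂ = |v_t − v_c| = |43.59 − 33.52| = 10.07 km/s.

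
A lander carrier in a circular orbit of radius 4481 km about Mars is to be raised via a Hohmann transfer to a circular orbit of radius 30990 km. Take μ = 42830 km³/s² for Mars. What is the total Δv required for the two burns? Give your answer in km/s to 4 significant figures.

Transfer-ellipse semi-major axis a_t = (r₁ + r₂)/2 = (4481 + 30990)/2 = 17735.5 km.
At r₁ the circular-orbit speed is v₁ = √(μ/r₁) = 3.0916 km/s.
On the transfer ellipse at r₁, v² = μ(2/r − 1/a) gives v_p = √[μ(2/r₁ − 1/a_t)] = 4.0867 km/s.
First burn Δv₁ = |v_p − v₁| = 0.9951 km/s.
Circular speed at r₂: v₂ = √(μ/r₂) = 1.1756 km/s.
Transfer-orbit speed at r₂: v_a = √[μ(2/r₂ − 1/a_t)] = 0.59092 km/s.
Second burn Δv₂ = |v₂ − v_a| = 0.5847 km/s.
Total Δv = Δv₁ + Δv₂ = 1.580 km/s.

Δv = 1.580 km/s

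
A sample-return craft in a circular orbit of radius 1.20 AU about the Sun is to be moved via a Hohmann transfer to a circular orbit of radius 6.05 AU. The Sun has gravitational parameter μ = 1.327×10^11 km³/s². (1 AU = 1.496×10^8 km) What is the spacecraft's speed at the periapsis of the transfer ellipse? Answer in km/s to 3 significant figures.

In km: r₁ = 1.20 × 1.496×10^8 = 1.7952×10^8 km; r₂ = 6.05 × 1.496×10^8 = 9.0508×10^8 km.
The Hohmann ellipse has a_t = (r₁ + r₂)/2 = 5.423×10^8 km.
At periapsis, r = 1.7952×10^8 km.
Vis-viva: v = √[μ(2/r − 1/a_t)] = √[1.327×10^11 × (2/1.7952×10^8 − 1/5.423×10^8)] = 35.12 km/s.

v = 35.1 km/s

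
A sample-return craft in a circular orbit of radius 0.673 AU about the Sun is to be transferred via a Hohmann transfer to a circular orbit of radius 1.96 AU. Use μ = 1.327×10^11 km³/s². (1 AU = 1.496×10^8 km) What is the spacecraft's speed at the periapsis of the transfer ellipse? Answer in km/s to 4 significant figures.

In km: r₁ = 0.673 × 1.496×10^8 = 1.006808×10^8 km; r₂ = 1.96 × 1.496×10^8 = 2.93216×10^8 km.
The Hohmann ellipse has a_t = (r₁ + r₂)/2 = 1.969484×10^8 km.
At periapsis, r = 1.006808×10^8 km.
Vis-viva: v = √[μ(2/r − 1/a_t)] = √[1.327×10^11 × (2/1.006808×10^8 − 1/1.969484×10^8)] = 44.30 km/s.

v = 44.30 km/s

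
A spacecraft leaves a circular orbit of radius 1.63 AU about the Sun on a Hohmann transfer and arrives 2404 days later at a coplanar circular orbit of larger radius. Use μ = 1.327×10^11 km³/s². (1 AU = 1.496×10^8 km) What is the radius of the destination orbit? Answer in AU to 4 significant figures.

r₂ = 9.519 AU

In km: r₁ = 1.63 × 1.496×10^8 = 2.43848×10^8 km.
Transfer time t = 2404 days = 2.077056×10^8 s, and t = π√(a_t³/μ).
So a_t = (μ t²/π²)^(1/3) = (1.327×10^11 × (2.077056×10^8)² / π²)^(1/3) = 8.3398×10^8 km.
Since a_t = (r₁ + r₂)/2, r₂ = 2a_t − r₁ = 2×8.3398×10^8 − 2.43848×10^8 = 1.424112×10^9 km.
In AU: r₂ = 1.424112×10^9 / 1.496×10^8 = 9.519 AU.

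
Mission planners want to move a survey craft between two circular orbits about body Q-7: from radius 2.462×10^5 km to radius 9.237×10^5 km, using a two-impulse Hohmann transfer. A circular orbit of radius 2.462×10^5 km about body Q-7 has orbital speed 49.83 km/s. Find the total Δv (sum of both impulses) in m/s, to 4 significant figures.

Δv = 21820 m/s

From the circular-orbit relation v² = μ/r at r = 2.462×10^5 km: μ = v²r = (49.83)² × 2.462×10^5 = 6.11322×10^8 km³/s².
Semi-major axis of the transfer orbit: a_t = (2.462×10^5 + 9.237×10^5)/2 = 5.8495×10^5 km.
Circular speed at r₁: v₁ = √(μ/r₁) = √(6.11322×10^8/2.462×10^5) = 49.830 km/s.
On the transfer ellipse at r₁, vis-viva gives v_p = √[μ(2/r₁ − 1/a_t)] = 62.618 km/s.
First burn Δv₁ = |v_p − v₁| = 12.788 km/s.
Circular speed at r₂: v₂ = √(μ/r₂) = 25.7258 km/s.
Transfer-orbit speed at r₂: v_a = √[μ(2/r₂ − 1/a_t)] = 16.6899 km/s.
Second burn Δv₂ = |v₂ − v_a| = 9.0359 km/s.
Δv = Δv₁ + Δv₂ = 12.788 + 9.0359 = 21.82 km/s.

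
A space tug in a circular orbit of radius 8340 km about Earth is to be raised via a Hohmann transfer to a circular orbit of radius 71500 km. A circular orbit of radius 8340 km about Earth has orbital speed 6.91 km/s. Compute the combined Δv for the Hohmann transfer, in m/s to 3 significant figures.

Δv = 3620 m/s

From the circular-orbit relation v² = μ/r at r = 8340 km: μ = v²r = (6.91)² × 8340 = 3.98219×10^5 km³/s².
The Hohmann ellipse has a_t = (r₁ + r₂)/2 = 39920 km.
At r₁ the circular-orbit speed is v₁ = √(μ/r₁) = 6.910 km/s.
On the transfer ellipse at r₁, v² = μ(2/r − 1/a) gives v_p = √[μ(2/r₁ − 1/a_t)] = 9.248 km/s.
First burn Δv₁ = |v_p − v₁| = 2.338 km/s.
Circular speed at r₂: v₂ = √(μ/r₂) = 2.360 km/s.
Transfer-orbit speed at r₂: v_a = √[μ(2/r₂ − 1/a_t)] = 1.079 km/s.
Second burn Δv₂ = |v₂ − v_a| = 1.281 km/s.
Δv = Δv₁ + Δv₂ = 2.338 + 1.281 = 3.619 km/s.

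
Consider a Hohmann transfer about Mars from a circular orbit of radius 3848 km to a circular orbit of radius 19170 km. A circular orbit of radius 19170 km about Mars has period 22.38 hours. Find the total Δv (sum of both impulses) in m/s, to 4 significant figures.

From Kepler's third law T² = 4π²r³/μ at r = 19170 km, T = 22.38 hours = 22.38 × 3600 s = 80568 s: μ = 4π²r³/T² = 42845.1 km³/s².
Transfer-ellipse semi-major axis a_t = (r₁ + r₂)/2 = (3848 + 19170)/2 = 11509 km.
At r₁ the circular-orbit speed is v₁ = √(μ/r₁) = 3.3368 km/s.
On the transfer ellipse at r₁, vis-viva gives v_p = √[μ(2/r₁ − 1/a_t)] = 4.3065 km/s.
First burn Δv₁ = |v_p − v₁| = 0.9697 km/s.
Circular speed at r₂: v₂ = √(μ/r₂) = 1.49499 km/s.
Transfer-orbit speed at r₂: v_a = √[μ(2/r₂ − 1/a_t)] = 0.864447 km/s.
Second burn Δv₂ = |v₂ − v_a| = 0.6305 km/s.
Δv = Δv₁ + Δv₂ = 0.9697 + 0.6305 = 1.600 km/s.

Δv = 1600 m/s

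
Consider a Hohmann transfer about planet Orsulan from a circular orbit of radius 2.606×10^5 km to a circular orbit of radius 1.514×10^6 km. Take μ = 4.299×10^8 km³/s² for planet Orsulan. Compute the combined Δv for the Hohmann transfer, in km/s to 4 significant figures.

The Hohmann ellipse has a_t = (r₁ + r₂)/2 = 8.873×10^5 km.
At r₁ the circular-orbit speed is v₁ = √(μ/r₁) = 40.616 km/s.
Transfer-orbit speed at r₁ (vis-viva): v_p = √[μ(2/r₁ − 1/a_t)] = 53.055 km/s.
First burn Δv₁ = |v_p − v₁| = 12.44 km/s.
Circular speed at r₂: v₂ = √(μ/r₂) = 16.851 km/s.
Transfer-orbit speed at r₂: v_a = √[μ(2/r₂ − 1/a_t)] = 9.1321 km/s.
Second burn Δv₂ = |v₂ − v_a| = 7.719 km/s.
Total Δv = Δv₁ + Δv₂ = 20.16 km/s.

Δv = 20.16 km/s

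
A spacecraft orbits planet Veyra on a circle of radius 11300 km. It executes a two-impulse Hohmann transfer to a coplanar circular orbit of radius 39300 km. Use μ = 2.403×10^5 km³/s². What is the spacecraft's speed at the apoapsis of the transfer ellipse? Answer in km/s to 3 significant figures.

Transfer-ellipse semi-major axis a_t = (r₁ + r₂)/2 = (11300 + 39300)/2 = 25300 km.
The apoapsis of the transfer ellipse is at r = 39300 km.
Applying v² = μ(2/r − 1/a_t): v = 1.653 km/s.

v = 1.65 km/s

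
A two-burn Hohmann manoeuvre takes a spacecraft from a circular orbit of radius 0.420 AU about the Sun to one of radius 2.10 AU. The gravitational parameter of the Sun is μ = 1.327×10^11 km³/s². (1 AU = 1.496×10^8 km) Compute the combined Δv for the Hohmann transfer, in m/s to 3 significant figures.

Δv = 22100 m/s

In km: r₁ = 0.420 × 1.496×10^8 = 6.2832×10^7 km; r₂ = 2.10 × 1.496×10^8 = 3.1416×10^8 km.
The Hohmann ellipse has a_t = (r₁ + r₂)/2 = 1.88496×10^8 km.
Circular speed at r₁: v₁ = √(μ/r₁) = √(1.327×10^11/6.2832×10^7) = 45.96 km/s.
Transfer-orbit speed at r₁ (vis-viva equation): v_p = √[μ(2/r₁ − 1/a_t)] = 59.33 km/s.
First burn Δv₁ = |v_p − v₁| = 13.37 km/s.
Circular speed at r₂: v₂ = √(μ/r₂) = 20.552 km/s.
Transfer-orbit speed at r₂: v_a = √[μ(2/r₂ − 1/a_t)] = 11.866 km/s.
Second burn Δv₂ = |v₂ − v_a| = 8.686 km/s.
Δv = Δv₁ + Δv₂ = 13.37 + 8.686 = 22.06 km/s.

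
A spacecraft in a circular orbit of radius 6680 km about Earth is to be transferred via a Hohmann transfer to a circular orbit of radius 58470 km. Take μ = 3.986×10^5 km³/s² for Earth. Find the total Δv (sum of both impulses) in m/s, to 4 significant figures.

Δv = 4053 m/s

Semi-major axis of the transfer orbit: a_t = (6680 + 58470)/2 = 32575 km.
At r₁ the circular-orbit speed is v₁ = √(μ/r₁) = 7.7247 km/s.
Transfer-orbit speed at r₁ (vis-viva equation): v_p = √[μ(2/r₁ − 1/a_t)] = 10.349 km/s.
First burn Δv₁ = |v_p − v₁| = 2.624 km/s.
Circular speed at r₂: v₂ = √(μ/r₂) = 2.611 km/s.
Transfer-orbit speed at r₂: v_a = √[μ(2/r₂ − 1/a_t)] = 1.182 km/s.
Second burn Δv₂ = |v₂ − v_a| = 1.429 km/s.
Total Δv = Δv₁ + Δv₂ = 4.053 km/s.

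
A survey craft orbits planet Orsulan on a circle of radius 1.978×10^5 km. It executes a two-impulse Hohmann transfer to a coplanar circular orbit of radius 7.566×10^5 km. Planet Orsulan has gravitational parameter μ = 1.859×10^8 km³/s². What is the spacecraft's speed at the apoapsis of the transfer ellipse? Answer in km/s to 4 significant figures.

v = 10.09 km/s

The Hohmann ellipse has a_t = (r₁ + r₂)/2 = 4.772×10^5 km.
At apoapsis, r = 7.566×10^5 km.
Applying v² = μ(2/r − 1/a_t): v = 10.09 km/s.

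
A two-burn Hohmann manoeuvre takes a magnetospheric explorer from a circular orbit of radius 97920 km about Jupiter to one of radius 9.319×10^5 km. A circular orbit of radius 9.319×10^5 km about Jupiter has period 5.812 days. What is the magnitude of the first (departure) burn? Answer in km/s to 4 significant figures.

From Kepler's third law T² = 4π²r³/μ at r = 9.319×10^5 km, T = 5.812 days = 5.812 × 86400 s = 5.021568×10^5 s: μ = 4π²r³/T² = 1.26704×10^8 km³/s².
Transfer-ellipse semi-major axis a_t = (r₁ + r₂)/2 = (97920 + 9.319×10^5)/2 = 5.1491×10^5 km.
On the circular orbit at r = 97920 km, v_c = √(μ/r) = 35.97 km/s.
Vis-viva on the transfer ellipse at r = 97920 km gives v_t = √[μ(2/r − 1/a_t)] = 48.39 km/s.
Δv₁ = |v_t − v_c| = |48.39 − 35.97| = 12.42 km/s.

Δv₁ = 12.42 km/s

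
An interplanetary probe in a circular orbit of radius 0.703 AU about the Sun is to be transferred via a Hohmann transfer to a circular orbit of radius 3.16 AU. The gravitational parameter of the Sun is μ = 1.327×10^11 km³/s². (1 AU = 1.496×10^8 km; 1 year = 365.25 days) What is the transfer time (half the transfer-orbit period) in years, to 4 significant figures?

t = 1.342 years

In km: r₁ = 0.703 × 1.496×10^8 = 1.051688×10^8 km; r₂ = 3.16 × 1.496×10^8 = 4.72736×10^8 km.
Semi-major axis of the transfer orbit: a_t = (1.051688×10^8 + 4.72736×10^8)/2 = 2.889524×10^8 km.
Transfer time t = π√(a_t³/μ) = π√((2.889524×10^8)³ / 1.327×10^11) = 4.236×10^7 s.
Converting: 4.236×10^7 s ÷ 3.15576×10^7 s/year (365.25 × 86400) = 1.342 years.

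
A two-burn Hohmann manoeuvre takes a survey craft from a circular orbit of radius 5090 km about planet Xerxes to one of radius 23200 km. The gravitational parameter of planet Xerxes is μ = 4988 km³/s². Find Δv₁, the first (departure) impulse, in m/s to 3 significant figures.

Δv₁ = 278 m/s

Semi-major axis of the transfer orbit: a_t = (5090 + 23200)/2 = 14145 km.
On the circular orbit at r = 5090 km, v_c = √(μ/r) = 0.98993 km/s.
Transfer-orbit speed at the same r (vis-viva, a = a_t): v_t = √[μ(2/r − 1/a_t)] = 1.2678 km/s.
Δv₁ = |v_t − v_c| = |1.2678 − 0.98993| = 0.2779 km/s.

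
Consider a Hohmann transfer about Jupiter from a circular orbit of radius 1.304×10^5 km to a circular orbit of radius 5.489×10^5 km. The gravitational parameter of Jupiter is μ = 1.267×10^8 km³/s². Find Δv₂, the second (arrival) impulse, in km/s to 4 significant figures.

Δv₂ = 5.779 km/s

Transfer-ellipse semi-major axis a_t = (r₁ + r₂)/2 = (1.304×10^5 + 5.489×10^5)/2 = 3.3965×10^5 km.
On the circular orbit at r = 5.489×10^5 km, v_c = √(μ/r) = 15.193 km/s.
Vis-viva on the transfer ellipse at r = 5.489×10^5 km gives v_t = √[μ(2/r − 1/a_t)] = 9.4138 km/s.
Δv₂ = |v_t − v_c| = |9.4138 − 15.193| = 5.779 km/s.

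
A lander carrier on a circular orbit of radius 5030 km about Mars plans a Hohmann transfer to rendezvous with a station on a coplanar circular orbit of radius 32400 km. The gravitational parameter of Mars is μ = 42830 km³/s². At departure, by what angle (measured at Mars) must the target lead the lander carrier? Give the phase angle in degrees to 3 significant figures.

The Hohmann ellipse has a_t = (r₁ + r₂)/2 = 18715 km.
Transfer time t = π√(a_t³/μ) = 38865 s.
The target's mean motion on its circular orbit is ω₂ = √(μ/r₂³) = 3.5486×10^-5 rad/s.
Angle swept by the target during transfer: ω₂·t = 1.3792 rad = 79.02°.
The lander carrier traverses 180° on the transfer ellipse, so the target must lead by 180° − 79.02° = 101°.

φ = 101°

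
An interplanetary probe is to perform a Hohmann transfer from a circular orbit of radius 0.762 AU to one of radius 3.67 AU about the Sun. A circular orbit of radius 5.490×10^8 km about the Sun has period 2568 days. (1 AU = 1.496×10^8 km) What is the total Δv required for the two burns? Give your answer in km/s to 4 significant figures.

From Kepler's third law T² = 4π²r³/μ at r = 5.490×10^8 km, T = 2568 days = 2568 × 86400 s = 2.218752×10^8 s: μ = 4π²r³/T² = 1.32696×10^11 km³/s².
In km: r₁ = 0.762 × 1.496×10^8 = 1.139952×10^8 km; r₂ = 3.67 × 1.496×10^8 = 5.49032×10^8 km.
The Hohmann ellipse has a_t = (r₁ + r₂)/2 = 3.315136×10^8 km.
Circular speed at r₁: v₁ = √(μ/r₁) = √(1.32696×10^11/1.139952×10^8) = 34.118 km/s.
On the transfer ellipse at r₁, v² = μ(2/r − 1/a) gives v_p = √[μ(2/r₁ − 1/a_t)] = 43.907 km/s.
First burn Δv₁ = |v_p − v₁| = 9.789 km/s.
At r₂, v₂ = √(μ/r₂) = 15.546 km/s.
Transfer-orbit speed at r₂: v_a = √[μ(2/r₂ − 1/a_t)] = 9.1164 km/s.
Second burn Δv₂ = |v₂ − v_a| = 6.430 km/s.
Total Δv = Δv₁ + Δv₂ = 16.22 km/s.

Δv = 16.22 km/s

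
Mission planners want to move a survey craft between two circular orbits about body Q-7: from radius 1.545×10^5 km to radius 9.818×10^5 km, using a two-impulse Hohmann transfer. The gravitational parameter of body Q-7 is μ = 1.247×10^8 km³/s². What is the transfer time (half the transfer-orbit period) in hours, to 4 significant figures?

Transfer-ellipse semi-major axis a_t = (r₁ + r₂)/2 = (1.545×10^5 + 9.818×10^5)/2 = 5.6815×10^5 km.
By Kepler's third law the transfer-orbit period is T = 2π√(a_t³/μ), so t = T/2 = 1.205×10^5 s.
Converting: 1.205×10^5 s ÷ 3600 s/hour = 33.47 hours.

t = 33.47 hours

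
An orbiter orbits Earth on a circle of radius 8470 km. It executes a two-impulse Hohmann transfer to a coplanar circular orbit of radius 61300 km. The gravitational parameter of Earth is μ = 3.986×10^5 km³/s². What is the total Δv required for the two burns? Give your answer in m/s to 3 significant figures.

Semi-major axis of the transfer orbit: a_t = (8470 + 61300)/2 = 34885 km.
Circular speed at r₁: v₁ = √(μ/r₁) = √(3.986×10^5/8470) = 6.860 km/s.
Transfer-orbit speed at r₁ (vis-viva): v_p = √[μ(2/r₁ − 1/a_t)] = 9.094 km/s.
First burn Δv₁ = |v_p − v₁| = 2.234 km/s.
At r₂, v₂ = √(μ/r₂) = 2.549990 km/s.
Transfer-orbit speed at r₂: v_a = √[μ(2/r₂ − 1/a_t)] = 1.256495 km/s.
Second burn Δv₂ = |v₂ − v_a| = 1.293 km/s.
Δv = Δv₁ + Δv₂ = 2.234 + 1.293 = 3.527 km/s.

Δv = 3530 m/s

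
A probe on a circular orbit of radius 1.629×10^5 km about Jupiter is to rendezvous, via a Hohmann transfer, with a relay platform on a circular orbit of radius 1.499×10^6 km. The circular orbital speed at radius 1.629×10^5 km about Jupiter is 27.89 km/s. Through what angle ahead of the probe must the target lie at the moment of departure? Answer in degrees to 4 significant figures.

From the circular-orbit relation v² = μ/r at r = 1.629×10^5 km: μ = v²r = (27.89)² × 1.629×10^5 = 1.26712×10^8 km³/s².
Semi-major axis of the transfer orbit: a_t = (1.629×10^5 + 1.499×10^6)/2 = 8.3095×10^5 km.
The half-period of the transfer ellipse is t = π√(a_t³/μ) = 2.1140×10^5 s.
The target's mean motion on its circular orbit is ω₂ = √(μ/r₂³) = 6.1335×10^-6 rad/s.
Angle swept by the target during transfer: ω₂·t = 1.2966 rad = 74.29°.
The probe traverses 180° on the transfer ellipse, so the target must lead by 180° − 74.29° = 105.7°.

φ = 105.7°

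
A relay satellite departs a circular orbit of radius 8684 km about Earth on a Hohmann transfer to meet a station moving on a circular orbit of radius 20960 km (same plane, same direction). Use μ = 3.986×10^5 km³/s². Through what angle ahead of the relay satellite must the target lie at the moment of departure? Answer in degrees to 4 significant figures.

φ = 72.96°

The Hohmann ellipse has a_t = (r₁ + r₂)/2 = 14822 km.
Transfer time t = π√(a_t³/μ) = 8979.3 s.
Target angular speed ω₂ = √(μ/r₂³) = 2.0806×10^-4 rad/s.
Angle swept by the target during transfer: ω₂·t = 1.8682 rad = 107.04°.
The relay satellite traverses 180° on the transfer ellipse, so the target must lead by 180° − 107.04° = 72.96°.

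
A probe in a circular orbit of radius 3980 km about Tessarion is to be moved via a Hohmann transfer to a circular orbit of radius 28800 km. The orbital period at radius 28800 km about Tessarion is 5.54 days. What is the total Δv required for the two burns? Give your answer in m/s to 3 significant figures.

From Kepler's third law T² = 4π²r³/μ at r = 28800 km, T = 5.54 days = 5.54 × 86400 s = 4.78656×10^5 s: μ = 4π²r³/T² = 4116.14 km³/s².
The Hohmann ellipse has a_t = (r₁ + r₂)/2 = 16390 km.
Circular speed at r₁: v₁ = √(μ/r₁) = √(4116.14/3980) = 1.0170 km/s.
Transfer-orbit speed at r₁ (v² = μ(2/r − 1/a)): v_p = √[μ(2/r₁ − 1/a_t)] = 1.3481 km/s.
First burn Δv₁ = |v_p − v₁| = 0.3311 km/s.
Circular speed at r₂: v₂ = √(μ/r₂) = 0.37805 km/s.
Transfer-orbit speed at r₂: v_a = √[μ(2/r₂ − 1/a_t)] = 0.18629 km/s.
Second burn Δv₂ = |v₂ − v_a| = 0.1918 km/s.
Δv = Δv₁ + Δv₂ = 0.3311 + 0.1918 = 0.5229 km/s.

Δv = 523 m/s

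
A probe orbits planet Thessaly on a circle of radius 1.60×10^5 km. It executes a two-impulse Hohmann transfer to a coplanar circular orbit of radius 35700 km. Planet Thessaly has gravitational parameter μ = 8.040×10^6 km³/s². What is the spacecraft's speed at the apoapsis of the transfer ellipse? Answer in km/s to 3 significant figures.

v = 4.28 km/s

The Hohmann ellipse has a_t = (r₁ + r₂)/2 = 97850 km.
At apoapsis, r = 1.600×10^5 km.
Vis-viva: v = √[μ(2/r − 1/a_t)] = √[8.040×10^6 × (2/1.600×10^5 − 1/97850)] = 4.282 km/s.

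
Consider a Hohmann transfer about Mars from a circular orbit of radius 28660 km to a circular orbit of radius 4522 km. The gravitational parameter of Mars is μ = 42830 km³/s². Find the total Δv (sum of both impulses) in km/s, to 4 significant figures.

Semi-major axis of the transfer orbit: a_t = (28660 + 4522)/2 = 16591 km.
At r₁ the circular-orbit speed is v₁ = √(μ/r₁) = 1.2225 km/s.
On the transfer ellipse at r₁, vis-viva gives v_a = √[μ(2/r₁ − 1/a_t)] = 0.63821 km/s.
First burn Δv₁ = |v_a − v₁| = 0.5843 km/s.
At r₂, v₂ = √(μ/r₂) = 3.0775758 km/s.
Transfer-orbit speed at r₂: v_p = √[μ(2/r₂ − 1/a_t)] = 4.0449259 km/s.
Second burn Δv₂ = |v₂ − v_p| = 0.9674 km/s.
Δv = Δv₁ + Δv₂ = 0.5843 + 0.9674 = 1.552 km/s.

Δv = 1.552 km/s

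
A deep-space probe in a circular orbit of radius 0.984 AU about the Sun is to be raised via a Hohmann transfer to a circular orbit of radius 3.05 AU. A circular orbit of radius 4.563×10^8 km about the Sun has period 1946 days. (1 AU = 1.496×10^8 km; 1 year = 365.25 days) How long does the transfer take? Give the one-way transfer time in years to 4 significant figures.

From Kepler's third law T² = 4π²r³/μ at r = 4.563×10^8 km, T = 1946 days = 1946 × 86400 s = 1.681344×10^8 s: μ = 4π²r³/T² = 1.32678×10^11 km³/s².
In km: r₁ = 0.984 × 1.496×10^8 = 1.472064×10^8 km; r₂ = 3.05 × 1.496×10^8 = 4.5628×10^8 km.
Semi-major axis of the transfer orbit: a_t = (1.472064×10^8 + 4.5628×10^8)/2 = 3.017432×10^8 km.
By Kepler's third law the transfer-orbit period is T = 2π√(a_t³/μ), so t = T/2 = 4.521×10^7 s.
Converting: 4.521×10^7 s ÷ 3.15576×10^7 s/year (365.25 × 86400) = 1.433 years.

t = 1.433 years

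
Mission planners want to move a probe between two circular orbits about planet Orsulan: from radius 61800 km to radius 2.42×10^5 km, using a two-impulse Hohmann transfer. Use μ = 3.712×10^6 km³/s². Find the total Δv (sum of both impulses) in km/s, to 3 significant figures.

Transfer-ellipse semi-major axis a_t = (r₁ + r₂)/2 = (61800 + 2.420×10^5)/2 = 1.519×10^5 km.
Circular speed at r₁: v₁ = √(μ/r₁) = √(3.712×10^6/61800) = 7.750 km/s.
Transfer-orbit speed at r₁ (v² = μ(2/r − 1/a)): v_p = √[μ(2/r₁ − 1/a_t)] = 9.782 km/s.
First burn Δv₁ = |v_p − v₁| = 2.032 km/s.
At r₂, v₂ = √(μ/r₂) = 3.916 km/s.
Transfer-orbit speed at r₂: v_a = √[μ(2/r₂ − 1/a_t)] = 2.498 km/s.
Second burn Δv₂ = |v₂ − v_a| = 1.418 km/s.
Δv = Δv₁ + Δv₂ = 2.032 + 1.418 = 3.450 km/s.

Δv = 3.45 km/s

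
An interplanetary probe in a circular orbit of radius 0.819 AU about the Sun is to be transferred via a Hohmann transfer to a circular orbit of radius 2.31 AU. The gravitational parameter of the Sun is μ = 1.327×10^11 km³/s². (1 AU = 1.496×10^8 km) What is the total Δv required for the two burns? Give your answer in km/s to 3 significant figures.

In km: r₁ = 0.819 × 1.496×10^8 = 1.225224×10^8 km; r₂ = 2.31 × 1.496×10^8 = 3.45576×10^8 km.
Semi-major axis of the transfer orbit: a_t = (1.225224×10^8 + 3.45576×10^8)/2 = 2.340492×10^8 km.
Circular speed at r₁: v₁ = √(μ/r₁) = √(1.327×10^11/1.225224×10^8) = 32.91 km/s.
Transfer-orbit speed at r₁ (vis-viva): v_p = √[μ(2/r₁ − 1/a_t)] = 39.99 km/s.
First burn Δv₁ = |v_p − v₁| = 7.080 km/s.
Circular speed at r₂: v₂ = √(μ/r₂) = 19.596 km/s.
Transfer-orbit speed at r₂: v_a = √[μ(2/r₂ − 1/a_t)] = 14.178 km/s.
Second burn Δv₂ = |v₂ − v_a| = 5.418 km/s.
Δv = Δv₁ + Δv₂ = 7.080 + 5.418 = 12.50 km/s.

Δv = 12.5 km/s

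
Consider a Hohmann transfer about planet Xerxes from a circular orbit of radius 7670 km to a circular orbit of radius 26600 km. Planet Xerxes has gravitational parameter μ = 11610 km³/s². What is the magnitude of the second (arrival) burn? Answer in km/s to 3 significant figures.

The Hohmann ellipse has a_t = (r₁ + r₂)/2 = 17135 km.
Circular speed at r = 26600 km: v_c = √(μ/r) = 0.660656 km/s.
Transfer-orbit speed at the same r (vis-viva, a = a_t): v_t = √[μ(2/r − 1/a_t)] = 0.442009 km/s.
Δv₂ = |v_t − v_c| = |0.442009 − 0.660656| = 0.2186 km/s.

Δv₂ = 0.219 km/s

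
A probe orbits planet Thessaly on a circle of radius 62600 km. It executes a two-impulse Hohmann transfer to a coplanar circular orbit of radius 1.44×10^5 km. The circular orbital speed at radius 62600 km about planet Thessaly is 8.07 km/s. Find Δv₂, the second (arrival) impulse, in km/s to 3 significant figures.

From the circular-orbit relation v² = μ/r at r = 62600 km: μ = v²r = (8.07)² × 62600 = 4.07682×10^6 km³/s².
Transfer-ellipse semi-major axis a_t = (r₁ + r₂)/2 = (62600 + 1.440×10^5)/2 = 1.033×10^5 km.
Circular speed at r = 1.440×10^5 km: v_c = √(μ/r) = 5.321 km/s.
Transfer-orbit speed at the same r (vis-viva, a = a_t): v_t = √[μ(2/r − 1/a_t)] = 4.142 km/s.
Δv₂ = |v_t − v_c| = |4.142 − 5.321| = 1.179 km/s.

Δv₂ = 1.18 km/s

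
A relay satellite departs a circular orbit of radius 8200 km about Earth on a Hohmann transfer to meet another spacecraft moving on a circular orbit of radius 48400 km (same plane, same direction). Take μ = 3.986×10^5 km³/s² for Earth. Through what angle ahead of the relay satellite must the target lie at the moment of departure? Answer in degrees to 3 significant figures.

The Hohmann ellipse has a_t = (r₁ + r₂)/2 = 28300 km.
Transfer time t = π√(a_t³/μ) = 23690 s.
Target angular speed ω₂ = √(μ/r₂³) = 5.929×10^-5 rad/s.
Angle swept by the target during transfer: ω₂·t = 1.4046 rad = 80.48°.
Arrival is 180° from departure on the ellipse, so φ = 180° − 80.48° = 99.5°.

φ = 99.5°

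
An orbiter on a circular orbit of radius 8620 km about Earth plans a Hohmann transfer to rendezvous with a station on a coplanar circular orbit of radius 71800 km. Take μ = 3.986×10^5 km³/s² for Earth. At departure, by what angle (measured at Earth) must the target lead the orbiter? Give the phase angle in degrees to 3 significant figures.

φ = 105°

Transfer-ellipse semi-major axis a_t = (r₁ + r₂)/2 = (8620 + 71800)/2 = 40210 km.
Transfer time t = π√(a_t³/μ) = 40122 s.
Target angular speed ω₂ = √(μ/r₂³) = 3.2816×10^-5 rad/s.
Angle swept by the target during transfer: ω₂·t = 1.3166 rad = 75.44°.
The orbiter traverses 180° on the transfer ellipse, so the target must lead by 180° − 75.44° = 105°.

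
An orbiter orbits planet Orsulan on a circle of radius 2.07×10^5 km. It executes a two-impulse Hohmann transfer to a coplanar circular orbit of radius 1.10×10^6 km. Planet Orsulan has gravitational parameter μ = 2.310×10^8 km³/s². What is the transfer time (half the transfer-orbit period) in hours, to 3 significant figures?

Transfer-ellipse semi-major axis a_t = (r₁ + r₂)/2 = (2.070×10^5 + 1.100×10^6)/2 = 6.535×10^5 km.
Half the transfer-orbit period gives t = π√(a_t³/μ) = 1.092×10^5 s.
Converting: 1.092×10^5 s ÷ 3600 s/hour = 30.3 hours.

t = 30.3 hours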